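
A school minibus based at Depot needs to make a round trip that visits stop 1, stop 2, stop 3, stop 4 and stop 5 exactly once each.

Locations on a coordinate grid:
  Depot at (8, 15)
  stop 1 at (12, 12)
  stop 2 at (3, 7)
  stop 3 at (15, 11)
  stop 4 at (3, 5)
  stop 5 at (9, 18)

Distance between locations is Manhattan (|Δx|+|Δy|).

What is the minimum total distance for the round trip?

50 — the shortest possible round trip.

With 5 stops there are 5!/2 = 60 distinct round trips (a route and its reverse cost the same).
Depot→stop 1→stop 2→stop 3→stop 4→stop 5→Depot: 7+14+16+18+19+4 = 78
Depot→stop 1→stop 2→stop 3→stop 5→stop 4→Depot: 7+14+16+13+19+15 = 84
Depot→stop 1→stop 2→stop 4→stop 3→stop 5→Depot: 7+14+2+18+13+4 = 58
Depot→stop 1→stop 2→stop 4→stop 5→stop 3→Depot: 7+14+2+19+13+11 = 66
Depot→stop 1→stop 2→stop 5→stop 3→stop 4→Depot: 7+14+17+13+18+15 = 84
Depot→stop 1→stop 2→stop 5→stop 4→stop 3→Depot: 7+14+17+19+18+11 = 86
Depot→stop 1→stop 3→stop 2→stop 4→stop 5→Depot: 7+4+16+2+19+4 = 52
Depot→stop 1→stop 3→stop 2→stop 5→stop 4→Depot: 7+4+16+17+19+15 = 78
Depot→stop 1→stop 3→stop 4→stop 2→stop 5→Depot: 7+4+18+2+17+4 = 52
Depot→stop 1→stop 3→stop 4→stop 5→stop 2→Depot: 7+4+18+19+17+13 = 78
Depot→stop 1→stop 3→stop 5→stop 2→stop 4→Depot: 7+4+13+17+2+15 = 58
Depot→stop 1→stop 3→stop 5→stop 4→stop 2→Depot: 7+4+13+19+2+13 = 58
Depot→stop 1→stop 4→stop 2→stop 3→stop 5→Depot: 7+16+2+16+13+4 = 58
Depot→stop 1→stop 4→stop 2→stop 5→stop 3→Depot: 7+16+2+17+13+11 = 66
… (46 more)
Depot→stop 2→stop 4→stop 3→stop 1→stop 5→Depot: 13+2+18+4+9+4 = 50  ← best
The minimum is 50.
One optimal route: Depot → stop 2 → stop 4 → stop 3 → stop 1 → stop 5 → Depot (or its reverse).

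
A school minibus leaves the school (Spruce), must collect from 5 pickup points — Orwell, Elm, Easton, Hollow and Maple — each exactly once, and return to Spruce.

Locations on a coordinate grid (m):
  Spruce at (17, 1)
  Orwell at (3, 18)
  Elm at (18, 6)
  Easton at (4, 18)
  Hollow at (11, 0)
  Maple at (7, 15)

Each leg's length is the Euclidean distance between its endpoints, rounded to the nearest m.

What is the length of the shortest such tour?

Spruce - Orwell - Elm - Easton - Hollow - Maple - Spruce: 22+19+18+19+16+17 = 111
Spruce - Orwell - Elm - Easton - Maple - Hollow - Spruce: 22+19+18+4+16+6 = 85
Spruce - Orwell - Elm - Hollow - Easton - Maple - Spruce: 22+19+9+19+4+17 = 90
Spruce - Orwell - Elm - Hollow - Maple - Easton - Spruce: 22+19+9+16+4+21 = 91
Spruce - Orwell - Elm - Maple - Easton - Hollow - Spruce: 22+19+14+4+19+6 = 84
Spruce - Orwell - Elm - Maple - Hollow - Easton - Spruce: 22+19+14+16+19+21 = 111
Spruce - Orwell - Easton - Elm - Hollow - Maple - Spruce: 22+1+18+9+16+17 = 83
Spruce - Orwell - Easton - Elm - Maple - Hollow - Spruce: 22+1+18+14+16+6 = 77
Spruce - Orwell - Easton - Hollow - Elm - Maple - Spruce: 22+1+19+9+14+17 = 82
Spruce - Orwell - Easton - Hollow - Maple - Elm - Spruce: 22+1+19+16+14+5 = 77
Spruce - Orwell - Easton - Maple - Elm - Hollow - Spruce: 22+1+4+14+9+6 = 56
Spruce - Orwell - Easton - Maple - Hollow - Elm - Spruce: 22+1+4+16+9+5 = 57
Spruce - Orwell - Hollow - Elm - Easton - Maple - Spruce: 22+20+9+18+4+17 = 90
Spruce - Orwell - Hollow - Elm - Maple - Easton - Spruce: 22+20+9+14+4+21 = 90
… (46 more)
Spruce - Elm - Maple - Orwell - Easton - Hollow - Spruce: 5+14+5+1+19+6 = 50  ← best
The minimum is 50.
One optimal route: Spruce → Elm → Maple → Orwell → Easton → Hollow → Spruce (or its reverse).

50 m — the shortest possible round trip.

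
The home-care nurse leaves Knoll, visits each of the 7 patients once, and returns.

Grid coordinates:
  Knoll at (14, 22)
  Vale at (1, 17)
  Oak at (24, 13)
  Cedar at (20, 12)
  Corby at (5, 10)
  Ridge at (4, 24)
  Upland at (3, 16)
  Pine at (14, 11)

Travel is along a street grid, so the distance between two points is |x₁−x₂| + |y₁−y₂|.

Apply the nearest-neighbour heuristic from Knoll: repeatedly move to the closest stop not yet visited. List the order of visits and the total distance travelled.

From Knoll: distances to unvisited — Pine=11, Ridge=12, Cedar=16, Upland=17, Vale=18, Oak=19, Corby=21. Nearest is Pine (11).
From Pine: distances to unvisited — Cedar=7, Corby=10, Oak=12, Upland=16, Vale=19, Ridge=23. Nearest is Cedar (7).
From Cedar: distances to unvisited — Oak=5, Corby=17, Upland=21, Vale=24, Ridge=28. Nearest is Oak (5).
From Oak: distances to unvisited — Corby=22, Upland=24, Vale=27, Ridge=31. Nearest is Corby (22).
From Corby: distances to unvisited — Upland=8, Vale=11, Ridge=15. Nearest is Upland (8).
From Upland: distances to unvisited — Vale=3, Ridge=9. Nearest is Vale (3).
From Vale: distances to unvisited — Ridge=10. Nearest is Ridge (10).
Return Ridge→Knoll: 12.
Total = 11 + 7 + 5 + 22 + 8 + 3 + 10 + 12 = 78.

Nearest-neighbour total = 78; route Knoll → Pine → Cedar → Oak → Corby → Upland → Vale → Ridge → Knoll.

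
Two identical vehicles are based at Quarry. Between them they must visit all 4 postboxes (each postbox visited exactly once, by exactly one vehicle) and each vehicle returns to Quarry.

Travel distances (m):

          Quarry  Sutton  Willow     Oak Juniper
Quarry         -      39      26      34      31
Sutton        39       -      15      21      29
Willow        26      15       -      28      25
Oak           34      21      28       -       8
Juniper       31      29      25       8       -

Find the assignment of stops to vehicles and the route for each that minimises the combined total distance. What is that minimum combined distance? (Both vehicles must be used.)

151 m — the smallest possible combined total.

Check every non-empty split of the stops between the two vehicles; for each half take its own optimal tour:
  {Sutton} + {Willow, Oak, Juniper}: 78 + 93 = 171
  {Willow} + {Sutton, Oak, Juniper}: 52 + 99 = 151
  {Sutton, Willow} + {Oak, Juniper}: 80 + 73 = 153
  {Oak} + {Sutton, Willow, Juniper}: 68 + 101 = 169
  {Sutton, Oak} + {Willow, Juniper}: 94 + 82 = 176
  {Willow, Oak} + {Sutton, Juniper}: 88 + 99 = 187
  … (7 splits in total)
Best: vehicle 1 Quarry → Willow → Quarry = 52; vehicle 2 Quarry → Sutton → Oak → Juniper → Quarry = 99; combined 151.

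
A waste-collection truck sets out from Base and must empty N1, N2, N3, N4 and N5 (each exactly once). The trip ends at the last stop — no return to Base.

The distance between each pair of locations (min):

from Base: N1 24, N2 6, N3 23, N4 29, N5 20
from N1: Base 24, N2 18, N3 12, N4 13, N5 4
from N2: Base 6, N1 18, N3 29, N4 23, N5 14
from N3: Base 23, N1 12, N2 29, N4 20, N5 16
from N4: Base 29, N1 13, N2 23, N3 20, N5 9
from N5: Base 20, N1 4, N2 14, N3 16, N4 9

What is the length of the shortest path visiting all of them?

There are 5! = 120 possible orderings.
Base - N1 - N2 - N3 - N4 - N5: 24+18+29+20+9 = 100
Base - N1 - N2 - N3 - N5 - N4: 24+18+29+16+9 = 96
Base - N1 - N2 - N4 - N3 - N5: 24+18+23+20+16 = 101
Base - N1 - N2 - N4 - N5 - N3: 24+18+23+9+16 = 90
Base - N1 - N2 - N5 - N3 - N4: 24+18+14+16+20 = 92
Base - N1 - N2 - N5 - N4 - N3: 24+18+14+9+20 = 85
Base - N1 - N3 - N2 - N4 - N5: 24+12+29+23+9 = 97
Base - N1 - N3 - N2 - N5 - N4: 24+12+29+14+9 = 88
Base - N1 - N3 - N4 - N2 - N5: 24+12+20+23+14 = 93
Base - N1 - N3 - N4 - N5 - N2: 24+12+20+9+14 = 79
Base - N1 - N3 - N5 - N2 - N4: 24+12+16+14+23 = 89
Base - N1 - N3 - N5 - N4 - N2: 24+12+16+9+23 = 84
Base - N1 - N4 - N2 - N3 - N5: 24+13+23+29+16 = 105
Base - N1 - N4 - N2 - N5 - N3: 24+13+23+14+16 = 90
… (106 more)
Base - N2 - N4 - N5 - N1 - N3: 6+23+9+4+12 = 54  ← best
The minimum is 54.
One shortest path: Base → N2 → N4 → N5 → N1 → N3.

54 min — the minimum one-way total.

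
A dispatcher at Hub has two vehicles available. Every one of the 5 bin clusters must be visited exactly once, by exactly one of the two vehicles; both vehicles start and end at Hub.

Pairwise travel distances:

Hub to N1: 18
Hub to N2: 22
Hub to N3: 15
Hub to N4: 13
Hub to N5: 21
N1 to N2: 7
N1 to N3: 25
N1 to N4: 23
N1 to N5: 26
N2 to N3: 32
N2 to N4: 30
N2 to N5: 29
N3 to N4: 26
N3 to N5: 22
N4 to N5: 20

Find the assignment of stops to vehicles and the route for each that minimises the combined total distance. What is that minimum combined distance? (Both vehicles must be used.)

Try each way of splitting the stops between the two vehicles (each non-empty) and, for each split, find the best tour for each vehicle:
  {N1} + {N2, N3, N4, N5}: 36 + 109 = 145
  {N2} + {N1, N3, N4, N5}: 44 + 98 = 142
  {N1, N2} + {N3, N4, N5}: 47 + 70 = 117
  {N3} + {N1, N2, N4, N5}: 30 + 87 = 117
  {N1, N3} + {N2, N4, N5}: 58 + 84 = 142
  {N2, N3} + {N1, N4, N5}: 69 + 77 = 146
  … (15 splits in total)
Best: vehicle 1 Hub → N1 → N2 → Hub = 47; vehicle 2 Hub → N3 → N5 → N4 → Hub = 70; combined 117.

Minimum combined distance: 117.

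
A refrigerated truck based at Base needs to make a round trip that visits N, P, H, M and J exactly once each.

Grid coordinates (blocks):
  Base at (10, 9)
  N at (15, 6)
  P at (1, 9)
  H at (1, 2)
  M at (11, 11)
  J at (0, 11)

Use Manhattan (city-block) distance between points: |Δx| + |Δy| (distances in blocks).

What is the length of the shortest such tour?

50 blocks — the shortest possible round trip.

With 5 stops there are 5!/2 = 60 distinct round trips (a route and its reverse cost the same).
Base-N-P-H-M-J-Base: 8+17+7+19+11+12 = 74
Base-N-P-H-J-M-Base: 8+17+7+10+11+3 = 56
Base-N-P-M-H-J-Base: 8+17+12+19+10+12 = 78
Base-N-P-M-J-H-Base: 8+17+12+11+10+16 = 74
Base-N-P-J-H-M-Base: 8+17+3+10+19+3 = 60
Base-N-P-J-M-H-Base: 8+17+3+11+19+16 = 74
Base-N-H-P-M-J-Base: 8+18+7+12+11+12 = 68
Base-N-H-P-J-M-Base: 8+18+7+3+11+3 = 50
Base-N-H-M-P-J-Base: 8+18+19+12+3+12 = 72
Base-N-H-M-J-P-Base: 8+18+19+11+3+9 = 68
Base-N-H-J-P-M-Base: 8+18+10+3+12+3 = 54
Base-N-H-J-M-P-Base: 8+18+10+11+12+9 = 68
Base-N-M-P-H-J-Base: 8+9+12+7+10+12 = 58
Base-N-M-P-J-H-Base: 8+9+12+3+10+16 = 58
… (46 more)
The minimum is 50.
One optimal route: Base → N → H → P → J → M → Base (or its reverse).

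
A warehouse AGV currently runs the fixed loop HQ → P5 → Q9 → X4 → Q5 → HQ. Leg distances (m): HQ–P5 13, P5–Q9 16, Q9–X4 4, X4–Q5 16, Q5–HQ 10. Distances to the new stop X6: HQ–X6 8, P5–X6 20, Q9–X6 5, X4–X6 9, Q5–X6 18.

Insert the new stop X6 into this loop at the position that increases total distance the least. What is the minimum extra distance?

+9 m — insert X6 between P5 and Q9.

Insertion cost between consecutive stops i–j is d(i,X6) + d(X6,j) − d(i,j):
  between HQ and P5: 8 + 20 − 13 = 15
  between P5 and Q9: 20 + 5 − 16 = 9
  between Q9 and X4: 5 + 9 − 4 = 10
  between X4 and Q5: 9 + 18 − 16 = 11
  between Q5 and HQ: 18 + 8 − 10 = 16
Cheapest insertion is between P5 and Q9, adding 9.
New total = 59 + 9 = 68.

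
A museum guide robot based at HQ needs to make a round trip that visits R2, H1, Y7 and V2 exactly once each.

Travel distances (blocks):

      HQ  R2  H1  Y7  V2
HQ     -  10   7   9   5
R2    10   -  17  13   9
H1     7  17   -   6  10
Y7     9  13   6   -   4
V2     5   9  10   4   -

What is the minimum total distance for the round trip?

With 4 stops there are 4!/2 = 12 distinct round trips (a route and its reverse cost the same).
HQ → R2 → H1 → Y7 → V2 → HQ: 10+17+6+4+5 = 42
HQ → R2 → H1 → V2 → Y7 → HQ: 10+17+10+4+9 = 50
HQ → R2 → Y7 → H1 → V2 → HQ: 10+13+6+10+5 = 44
HQ → R2 → Y7 → V2 → H1 → HQ: 10+13+4+10+7 = 44
HQ → R2 → V2 → H1 → Y7 → HQ: 10+9+10+6+9 = 44
HQ → R2 → V2 → Y7 → H1 → HQ: 10+9+4+6+7 = 36
HQ → H1 → R2 → Y7 → V2 → HQ: 7+17+13+4+5 = 46
HQ → H1 → R2 → V2 → Y7 → HQ: 7+17+9+4+9 = 46
HQ → H1 → Y7 → R2 → V2 → HQ: 7+6+13+9+5 = 40
HQ → H1 → V2 → R2 → Y7 → HQ: 7+10+9+13+9 = 48
HQ → Y7 → R2 → H1 → V2 → HQ: 9+13+17+10+5 = 54
HQ → Y7 → H1 → R2 → V2 → HQ: 9+6+17+9+5 = 46
The minimum is 36.
One optimal route: HQ → R2 → V2 → Y7 → H1 → HQ (or its reverse).

Shortest round trip = 36 blocks.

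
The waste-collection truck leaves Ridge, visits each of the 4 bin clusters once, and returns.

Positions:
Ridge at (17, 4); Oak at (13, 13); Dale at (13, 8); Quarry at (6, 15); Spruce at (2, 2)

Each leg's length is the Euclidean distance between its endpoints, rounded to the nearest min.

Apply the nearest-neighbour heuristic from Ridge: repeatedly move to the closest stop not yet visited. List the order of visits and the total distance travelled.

From Ridge: distances to unvisited — Dale=6, Oak=10, Spruce=15, Quarry=16. Nearest is Dale (6).
From Dale: distances to unvisited — Oak=5, Quarry=10, Spruce=13. Nearest is Oak (5).
From Oak: distances to unvisited — Quarry=7, Spruce=16. Nearest is Quarry (7).
From Quarry: distances to unvisited — Spruce=14. Nearest is Spruce (14).
Return Spruce→Ridge: 15.
Total = 6 + 5 + 7 + 14 + 15 = 47.

Total distance 47 min via the nearest-neighbour route Ridge → Dale → Oak → Quarry → Spruce → Ridge.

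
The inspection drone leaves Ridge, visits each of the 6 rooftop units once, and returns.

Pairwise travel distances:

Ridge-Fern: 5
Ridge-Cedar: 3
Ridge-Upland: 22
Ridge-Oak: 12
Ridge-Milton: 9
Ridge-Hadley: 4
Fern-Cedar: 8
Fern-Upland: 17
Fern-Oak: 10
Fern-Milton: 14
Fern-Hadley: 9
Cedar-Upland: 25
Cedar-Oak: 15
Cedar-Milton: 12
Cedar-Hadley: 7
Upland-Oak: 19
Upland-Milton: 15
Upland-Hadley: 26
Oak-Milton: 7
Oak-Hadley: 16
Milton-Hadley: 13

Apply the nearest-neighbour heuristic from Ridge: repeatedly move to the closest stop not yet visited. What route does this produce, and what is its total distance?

Total distance 73 via the nearest-neighbour route Ridge → Cedar → Hadley → Fern → Oak → Milton → Upland → Ridge.

From Ridge: distances to unvisited — Cedar=3, Hadley=4, Fern=5, Milton=9, Oak=12, Upland=22. Nearest is Cedar (3).
From Cedar: distances to unvisited — Hadley=7, Fern=8, Milton=12, Oak=15, Upland=25. Nearest is Hadley (7).
From Hadley: distances to unvisited — Fern=9, Milton=13, Oak=16, Upland=26. Nearest is Fern (9).
From Fern: distances to unvisited — Oak=10, Milton=14, Upland=17. Nearest is Oak (10).
From Oak: distances to unvisited — Milton=7, Upland=19. Nearest is Milton (7).
From Milton: distances to unvisited — Upland=15. Nearest is Upland (15).
Return Upland→Ridge: 22.
Total = 3 + 7 + 9 + 10 + 7 + 15 + 22 = 73.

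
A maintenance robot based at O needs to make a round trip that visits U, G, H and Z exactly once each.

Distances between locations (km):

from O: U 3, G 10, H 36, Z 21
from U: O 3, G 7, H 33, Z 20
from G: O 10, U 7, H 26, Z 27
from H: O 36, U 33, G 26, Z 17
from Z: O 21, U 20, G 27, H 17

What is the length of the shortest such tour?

Shortest round trip = 74 km.

With 4 stops there are 4!/2 = 12 distinct round trips (a route and its reverse cost the same).
O → U → G → H → Z → O: 3+7+26+17+21 = 74
O → U → G → Z → H → O: 3+7+27+17+36 = 90
O → U → H → G → Z → O: 3+33+26+27+21 = 110
O → U → H → Z → G → O: 3+33+17+27+10 = 90
O → U → Z → G → H → O: 3+20+27+26+36 = 112
O → U → Z → H → G → O: 3+20+17+26+10 = 76
O → G → U → H → Z → O: 10+7+33+17+21 = 88
O → G → U → Z → H → O: 10+7+20+17+36 = 90
O → G → H → U → Z → O: 10+26+33+20+21 = 110
O → G → Z → U → H → O: 10+27+20+33+36 = 126
O → H → U → G → Z → O: 36+33+7+27+21 = 124
O → H → G → U → Z → O: 36+26+7+20+21 = 110
The minimum is 74.
One optimal route: O → U → G → H → Z → O (or its reverse).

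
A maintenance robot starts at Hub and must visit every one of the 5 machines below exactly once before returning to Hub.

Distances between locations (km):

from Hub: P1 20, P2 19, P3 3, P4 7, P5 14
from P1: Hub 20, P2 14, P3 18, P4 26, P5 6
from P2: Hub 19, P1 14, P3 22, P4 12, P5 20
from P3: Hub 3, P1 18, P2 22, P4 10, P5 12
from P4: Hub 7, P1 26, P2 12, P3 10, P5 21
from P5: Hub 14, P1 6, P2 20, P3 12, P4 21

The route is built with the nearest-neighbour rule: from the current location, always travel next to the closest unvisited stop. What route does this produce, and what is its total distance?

Nearest-neighbour total = 59 km; route Hub → P3 → P4 → P2 → P1 → P5 → Hub.

At Hub the remaining stops are P3 3, P4 7, P5 14, P2 19, P1 20; go to P3.
At P3 the remaining stops are P4 10, P5 12, P1 18, P2 22; go to P4.
At P4 the remaining stops are P2 12, P5 21, P1 26; go to P2.
At P2 the remaining stops are P1 14, P5 20; go to P1.
At P1 the remaining stops are P5 6; go to P5.
Return P5→Hub: 14.
Total = 3 + 10 + 12 + 14 + 6 + 14 = 59.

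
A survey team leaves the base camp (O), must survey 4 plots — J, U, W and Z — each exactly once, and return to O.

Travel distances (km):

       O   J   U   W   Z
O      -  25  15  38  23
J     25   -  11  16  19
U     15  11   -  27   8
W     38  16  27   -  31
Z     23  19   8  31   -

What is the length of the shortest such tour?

With 4 stops there are 4!/2 = 12 distinct round trips (a route and its reverse cost the same).
O - J - U - W - Z - O: 25+11+27+31+23 = 117
O - J - U - Z - W - O: 25+11+8+31+38 = 113
O - J - W - U - Z - O: 25+16+27+8+23 = 99
O - J - W - Z - U - O: 25+16+31+8+15 = 95
O - J - Z - U - W - O: 25+19+8+27+38 = 117
O - J - Z - W - U - O: 25+19+31+27+15 = 117
O - U - J - W - Z - O: 15+11+16+31+23 = 96
O - U - J - Z - W - O: 15+11+19+31+38 = 114
O - U - W - J - Z - O: 15+27+16+19+23 = 100
O - U - Z - J - W - O: 15+8+19+16+38 = 96
O - W - J - U - Z - O: 38+16+11+8+23 = 96
O - W - U - J - Z - O: 38+27+11+19+23 = 118
The minimum is 95.
One optimal route: O → J → W → Z → U → O (or its reverse).

Minimum total distance: 95 km.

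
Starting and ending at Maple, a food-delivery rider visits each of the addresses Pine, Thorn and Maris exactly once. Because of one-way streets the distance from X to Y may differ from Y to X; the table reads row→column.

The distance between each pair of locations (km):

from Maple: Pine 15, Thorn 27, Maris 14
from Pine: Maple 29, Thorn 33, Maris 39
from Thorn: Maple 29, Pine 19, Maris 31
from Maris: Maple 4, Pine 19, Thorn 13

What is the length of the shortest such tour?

Maple→Pine→Thorn→Maris→Maple: 15+33+31+4 = 83
Maple→Pine→Maris→Thorn→Maple: 15+39+13+29 = 96
Maple→Thorn→Pine→Maris→Maple: 27+19+39+4 = 89
Maple→Thorn→Maris→Pine→Maple: 27+31+19+29 = 106
Maple→Maris→Pine→Thorn→Maple: 14+19+33+29 = 95
Maple→Maris→Thorn→Pine→Maple: 14+13+19+29 = 75
The minimum is 75.
One optimal route: Maple → Maris → Thorn → Pine → Maple.

Minimum total distance: 75 km.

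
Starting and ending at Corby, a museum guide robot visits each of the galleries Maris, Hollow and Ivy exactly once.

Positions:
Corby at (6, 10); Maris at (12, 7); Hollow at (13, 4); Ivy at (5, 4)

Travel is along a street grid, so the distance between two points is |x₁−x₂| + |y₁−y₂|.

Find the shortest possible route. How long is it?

With 3 stops there are 3!/2 = 3 distinct round trips (a route and its reverse cost the same).
Corby - Maris - Hollow - Ivy - Corby: 9+4+8+7 = 28
Corby - Maris - Ivy - Hollow - Corby: 9+10+8+13 = 40
Corby - Hollow - Maris - Ivy - Corby: 13+4+10+7 = 34
The minimum is 28.
One optimal route: Corby → Maris → Hollow → Ivy → Corby (or its reverse).

28 — the shortest possible round trip.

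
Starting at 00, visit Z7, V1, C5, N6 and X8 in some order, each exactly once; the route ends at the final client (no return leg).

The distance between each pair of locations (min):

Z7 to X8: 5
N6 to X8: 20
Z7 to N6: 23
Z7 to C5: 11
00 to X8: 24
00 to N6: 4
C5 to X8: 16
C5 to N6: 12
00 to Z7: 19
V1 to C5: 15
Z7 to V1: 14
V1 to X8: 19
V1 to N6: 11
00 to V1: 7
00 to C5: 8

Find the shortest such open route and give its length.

There are 5! = 120 possible orderings.
00 - Z7 - V1 - C5 - N6 - X8: 19+14+15+12+20 = 80
00 - Z7 - V1 - C5 - X8 - N6: 19+14+15+16+20 = 84
00 - Z7 - V1 - N6 - C5 - X8: 19+14+11+12+16 = 72
00 - Z7 - V1 - N6 - X8 - C5: 19+14+11+20+16 = 80
00 - Z7 - V1 - X8 - C5 - N6: 19+14+19+16+12 = 80
00 - Z7 - V1 - X8 - N6 - C5: 19+14+19+20+12 = 84
00 - Z7 - C5 - V1 - N6 - X8: 19+11+15+11+20 = 76
00 - Z7 - C5 - V1 - X8 - N6: 19+11+15+19+20 = 84
00 - Z7 - C5 - N6 - V1 - X8: 19+11+12+11+19 = 72
00 - Z7 - C5 - N6 - X8 - V1: 19+11+12+20+19 = 81
00 - Z7 - C5 - X8 - V1 - N6: 19+11+16+19+11 = 76
00 - Z7 - C5 - X8 - N6 - V1: 19+11+16+20+11 = 77
00 - Z7 - N6 - V1 - C5 - X8: 19+23+11+15+16 = 84
00 - Z7 - N6 - V1 - X8 - C5: 19+23+11+19+16 = 88
… (106 more)
00 - V1 - N6 - C5 - Z7 - X8: 7+11+12+11+5 = 46  ← best
The minimum is 46.
One shortest path: 00 → V1 → N6 → C5 → Z7 → X8.

Shortest open route: 46 min.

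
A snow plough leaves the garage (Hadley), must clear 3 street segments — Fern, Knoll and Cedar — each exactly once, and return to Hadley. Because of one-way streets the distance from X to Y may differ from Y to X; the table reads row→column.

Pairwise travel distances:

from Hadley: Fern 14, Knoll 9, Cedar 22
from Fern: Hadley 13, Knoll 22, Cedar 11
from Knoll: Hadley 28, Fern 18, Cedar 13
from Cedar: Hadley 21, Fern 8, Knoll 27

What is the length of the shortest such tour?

Hadley→Fern→Knoll→Cedar→Hadley: 14+22+13+21 = 70
Hadley→Fern→Cedar→Knoll→Hadley: 14+11+27+28 = 80
Hadley→Knoll→Fern→Cedar→Hadley: 9+18+11+21 = 59
Hadley→Knoll→Cedar→Fern→Hadley: 9+13+8+13 = 43
Hadley→Cedar→Fern→Knoll→Hadley: 22+8+22+28 = 80
Hadley→Cedar→Knoll→Fern→Hadley: 22+27+18+13 = 80
The minimum is 43.
One optimal route: Hadley → Knoll → Cedar → Fern → Hadley.

43 — the shortest possible round trip.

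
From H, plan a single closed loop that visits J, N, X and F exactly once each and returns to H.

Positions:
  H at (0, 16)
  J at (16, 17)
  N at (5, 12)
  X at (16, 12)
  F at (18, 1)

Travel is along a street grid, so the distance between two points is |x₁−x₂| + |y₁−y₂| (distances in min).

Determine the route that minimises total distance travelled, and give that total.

Shortest round trip = 68 min.

There are 12 distinct closed tours to check (reversals are equivalent).
H → J → N → X → F → H: 17+16+11+13+33 = 90
H → J → N → F → X → H: 17+16+24+13+20 = 90
H → J → X → N → F → H: 17+5+11+24+33 = 90
H → J → X → F → N → H: 17+5+13+24+9 = 68
H → J → F → N → X → H: 17+18+24+11+20 = 90
H → J → F → X → N → H: 17+18+13+11+9 = 68
H → N → J → X → F → H: 9+16+5+13+33 = 76
H → N → J → F → X → H: 9+16+18+13+20 = 76
H → N → X → J → F → H: 9+11+5+18+33 = 76
H → N → F → J → X → H: 9+24+18+5+20 = 76
H → X → J → N → F → H: 20+5+16+24+33 = 98
H → X → N → J → F → H: 20+11+16+18+33 = 98
The minimum is 68.
One optimal route: H → J → X → F → N → H (or its reverse).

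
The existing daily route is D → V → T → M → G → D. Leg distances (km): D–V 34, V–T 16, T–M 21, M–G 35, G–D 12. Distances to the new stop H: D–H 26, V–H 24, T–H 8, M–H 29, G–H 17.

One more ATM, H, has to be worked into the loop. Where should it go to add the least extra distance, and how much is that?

Insertion cost between consecutive stops i–j is d(i,H) + d(H,j) − d(i,j):
  between D and V: 26 + 24 − 34 = 16
  between V and T: 24 + 8 − 16 = 16
  between T and M: 8 + 29 − 21 = 16
  between M and G: 29 + 17 − 35 = 11
  between G and D: 17 + 26 − 12 = 31
Cheapest insertion is between M and G, adding 11.
New total = 118 + 11 = 129.

Minimum extra distance: 11 km, inserting H between M and G.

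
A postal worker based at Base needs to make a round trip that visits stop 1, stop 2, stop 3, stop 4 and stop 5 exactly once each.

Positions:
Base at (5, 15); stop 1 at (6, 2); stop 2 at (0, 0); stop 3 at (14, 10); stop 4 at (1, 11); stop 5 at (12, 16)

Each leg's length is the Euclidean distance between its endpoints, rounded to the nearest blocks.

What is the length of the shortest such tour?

There are 60 distinct closed tours to check (reversals are equivalent).
Base - stop 1 - stop 2 - stop 3 - stop 4 - stop 5 - Base: 13+6+17+13+12+7 = 68
Base - stop 1 - stop 2 - stop 3 - stop 5 - stop 4 - Base: 13+6+17+6+12+6 = 60
Base - stop 1 - stop 2 - stop 4 - stop 3 - stop 5 - Base: 13+6+11+13+6+7 = 56
Base - stop 1 - stop 2 - stop 4 - stop 5 - stop 3 - Base: 13+6+11+12+6+10 = 58
Base - stop 1 - stop 2 - stop 5 - stop 3 - stop 4 - Base: 13+6+20+6+13+6 = 64
Base - stop 1 - stop 2 - stop 5 - stop 4 - stop 3 - Base: 13+6+20+12+13+10 = 74
Base - stop 1 - stop 3 - stop 2 - stop 4 - stop 5 - Base: 13+11+17+11+12+7 = 71
Base - stop 1 - stop 3 - stop 2 - stop 5 - stop 4 - Base: 13+11+17+20+12+6 = 79
Base - stop 1 - stop 3 - stop 4 - stop 2 - stop 5 - Base: 13+11+13+11+20+7 = 75
Base - stop 1 - stop 3 - stop 4 - stop 5 - stop 2 - Base: 13+11+13+12+20+16 = 85
Base - stop 1 - stop 3 - stop 5 - stop 2 - stop 4 - Base: 13+11+6+20+11+6 = 67
Base - stop 1 - stop 3 - stop 5 - stop 4 - stop 2 - Base: 13+11+6+12+11+16 = 69
Base - stop 1 - stop 4 - stop 2 - stop 3 - stop 5 - Base: 13+10+11+17+6+7 = 64
Base - stop 1 - stop 4 - stop 2 - stop 5 - stop 3 - Base: 13+10+11+20+6+10 = 70
… (46 more)
Base - stop 4 - stop 2 - stop 1 - stop 3 - stop 5 - Base: 6+11+6+11+6+7 = 47  ← best
The minimum is 47.
One optimal route: Base → stop 4 → stop 2 → stop 1 → stop 3 → stop 5 → Base (or its reverse).

Shortest round trip = 47 blocks.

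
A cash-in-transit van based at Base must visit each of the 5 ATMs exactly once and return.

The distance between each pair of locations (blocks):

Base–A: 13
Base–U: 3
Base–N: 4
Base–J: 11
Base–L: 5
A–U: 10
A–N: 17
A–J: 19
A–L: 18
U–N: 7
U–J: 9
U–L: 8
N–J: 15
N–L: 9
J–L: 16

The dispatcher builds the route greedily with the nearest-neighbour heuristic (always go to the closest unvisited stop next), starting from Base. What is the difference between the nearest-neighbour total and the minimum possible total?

From Base: U=3, N=4, L=5, J=11, A=13 → choose U (3).
From U: N=7, L=8, J=9, A=10 → choose N (7).
From N: L=9, J=15, A=17 → choose L (9).
From L: J=16, A=18 → choose J (16).
From J: A=19 → choose A (19).
NN route Base → U → N → L → J → A → Base costs 67.
Optimal: Base → A → U → J → N → L → Base costs 61 (by enumerating all 60 distinct tours).
Excess = 67 − 61 = 6.

Excess over optimum: 6 blocks.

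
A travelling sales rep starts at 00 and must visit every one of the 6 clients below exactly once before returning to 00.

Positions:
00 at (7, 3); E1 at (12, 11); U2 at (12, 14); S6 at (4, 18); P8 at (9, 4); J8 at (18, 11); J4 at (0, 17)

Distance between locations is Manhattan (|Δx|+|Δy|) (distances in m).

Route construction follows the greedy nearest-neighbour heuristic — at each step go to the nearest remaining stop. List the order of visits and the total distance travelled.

00 → [P8:3 / E1:13 / U2:16 / S6:18 / J8:19 / J4:21] → P8 (3)
P8 → [E1:10 / U2:13 / J8:16 / S6:19 / J4:22] → E1 (10)
E1 → [U2:3 / J8:6 / S6:15 / J4:18] → U2 (3)
U2 → [J8:9 / S6:12 / J4:15] → J8 (9)
J8 → [S6:21 / J4:24] → S6 (21)
S6 → [J4:5] → J4 (5)
Return J4→00: 21.
Total = 3 + 10 + 3 + 9 + 21 + 5 + 21 = 72.

72 m along 00 → P8 → E1 → U2 → J8 → S6 → J4 → 00.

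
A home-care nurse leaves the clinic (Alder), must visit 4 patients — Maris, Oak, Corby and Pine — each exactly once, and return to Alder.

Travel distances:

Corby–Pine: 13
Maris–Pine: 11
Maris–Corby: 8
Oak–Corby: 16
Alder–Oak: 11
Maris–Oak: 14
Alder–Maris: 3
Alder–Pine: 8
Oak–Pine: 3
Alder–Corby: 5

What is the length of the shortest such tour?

There are 12 distinct closed tours to check (reversals are equivalent).
Alder → Maris → Oak → Corby → Pine → Alder: 3+14+16+13+8 = 54
Alder → Maris → Oak → Pine → Corby → Alder: 3+14+3+13+5 = 38
Alder → Maris → Corby → Oak → Pine → Alder: 3+8+16+3+8 = 38
Alder → Maris → Corby → Pine → Oak → Alder: 3+8+13+3+11 = 38
Alder → Maris → Pine → Oak → Corby → Alder: 3+11+3+16+5 = 38
Alder → Maris → Pine → Corby → Oak → Alder: 3+11+13+16+11 = 54
Alder → Oak → Maris → Corby → Pine → Alder: 11+14+8+13+8 = 54
Alder → Oak → Maris → Pine → Corby → Alder: 11+14+11+13+5 = 54
Alder → Oak → Corby → Maris → Pine → Alder: 11+16+8+11+8 = 54
Alder → Oak → Pine → Maris → Corby → Alder: 11+3+11+8+5 = 38
Alder → Corby → Maris → Oak → Pine → Alder: 5+8+14+3+8 = 38
Alder → Corby → Oak → Maris → Pine → Alder: 5+16+14+11+8 = 54
The minimum is 38.
One optimal route: Alder → Maris → Oak → Pine → Corby → Alder (or its reverse).

Minimum total distance: 38.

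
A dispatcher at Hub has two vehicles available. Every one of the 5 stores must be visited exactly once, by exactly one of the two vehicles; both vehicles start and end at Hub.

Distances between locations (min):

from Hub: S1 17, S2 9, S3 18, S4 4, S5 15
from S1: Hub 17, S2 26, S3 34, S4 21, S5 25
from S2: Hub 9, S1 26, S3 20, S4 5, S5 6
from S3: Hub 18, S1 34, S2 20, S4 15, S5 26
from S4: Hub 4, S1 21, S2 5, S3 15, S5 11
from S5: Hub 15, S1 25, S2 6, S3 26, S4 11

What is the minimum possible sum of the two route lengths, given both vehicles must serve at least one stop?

93 min — the smallest possible combined total.

There are 2^4 − 1 = 15 ways to divide the 5 stops into two non-empty groups. For each, the best each vehicle can do is its own shortest tour through its group:
  {S1} + {S2, S3, S4, S5}: 34 + 59 = 93
  {S2} + {S1, S3, S4, S5}: 18 + 86 = 104
  {S1, S2} + {S3, S4, S5}: 52 + 59 = 111
  {S3} + {S1, S2, S4, S5}: 36 + 57 = 93
  {S1, S3} + {S2, S4, S5}: 69 + 30 = 99
  {S2, S3} + {S1, S4, S5}: 47 + 57 = 104
  … (15 splits in total)
Best: vehicle 1 Hub → S1 → Hub = 34; vehicle 2 Hub → S2 → S5 → S4 → S3 → Hub = 59; combined 93.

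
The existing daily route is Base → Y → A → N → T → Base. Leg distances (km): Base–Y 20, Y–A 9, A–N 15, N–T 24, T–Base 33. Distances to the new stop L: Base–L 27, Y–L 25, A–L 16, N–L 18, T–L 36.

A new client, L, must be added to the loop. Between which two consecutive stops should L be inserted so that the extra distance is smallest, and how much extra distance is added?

+19 km — insert L between A and N.

Insertion cost between consecutive stops i–j is d(i,L) + d(L,j) − d(i,j):
  between Base and Y: 27 + 25 − 20 = 32
  between Y and A: 25 + 16 − 9 = 32
  between A and N: 16 + 18 − 15 = 19
  between N and T: 18 + 36 − 24 = 30
  between T and Base: 36 + 27 − 33 = 30
Cheapest insertion is between A and N, adding 19.
New total = 101 + 19 = 120.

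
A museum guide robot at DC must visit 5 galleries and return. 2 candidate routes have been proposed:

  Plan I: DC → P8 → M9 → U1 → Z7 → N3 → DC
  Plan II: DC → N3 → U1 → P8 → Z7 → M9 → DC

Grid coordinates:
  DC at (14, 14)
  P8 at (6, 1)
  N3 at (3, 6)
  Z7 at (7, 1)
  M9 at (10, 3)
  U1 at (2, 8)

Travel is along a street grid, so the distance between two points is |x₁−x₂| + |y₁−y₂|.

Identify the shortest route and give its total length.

Shortest is Plan II, total 54.

Plan I: 21 + 6 + 13 + 12 + 9 + 19 = 80
Plan II: 19 + 3 + 11 + 1 + 5 + 15 = 54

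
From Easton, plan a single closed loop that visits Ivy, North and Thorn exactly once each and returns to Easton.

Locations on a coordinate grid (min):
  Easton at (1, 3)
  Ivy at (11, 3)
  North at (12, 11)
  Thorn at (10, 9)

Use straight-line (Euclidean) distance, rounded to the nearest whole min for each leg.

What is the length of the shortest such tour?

Shortest round trip = 32 min.

There are 3 distinct closed tours to check (reversals are equivalent).
Easton-Ivy-North-Thorn-Easton: 10+8+3+11 = 32
Easton-Ivy-Thorn-North-Easton: 10+6+3+14 = 33
Easton-North-Ivy-Thorn-Easton: 14+8+6+11 = 39
The minimum is 32.
One optimal route: Easton → Ivy → North → Thorn → Easton (or its reverse).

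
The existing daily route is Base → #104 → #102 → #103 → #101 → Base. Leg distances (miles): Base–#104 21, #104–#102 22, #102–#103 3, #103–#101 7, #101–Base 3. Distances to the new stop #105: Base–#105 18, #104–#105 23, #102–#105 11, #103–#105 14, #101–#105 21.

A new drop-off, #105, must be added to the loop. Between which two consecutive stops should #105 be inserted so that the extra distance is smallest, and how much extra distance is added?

Minimum extra distance: 12 miles, inserting #105 between #104 and #102.

Insertion cost between consecutive stops i–j is d(i,#105) + d(#105,j) − d(i,j):
  between Base and #104: 18 + 23 − 21 = 20
  between #104 and #102: 23 + 11 − 22 = 12
  between #102 and #103: 11 + 14 − 3 = 22
  between #103 and #101: 14 + 21 − 7 = 28
  between #101 and Base: 21 + 18 − 3 = 36
Cheapest insertion is between #104 and #102, adding 12.
New total = 56 + 12 = 68.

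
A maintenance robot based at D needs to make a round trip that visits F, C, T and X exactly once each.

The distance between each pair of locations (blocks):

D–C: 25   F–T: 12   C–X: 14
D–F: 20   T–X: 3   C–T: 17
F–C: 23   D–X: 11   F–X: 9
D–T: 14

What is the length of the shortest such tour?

With 4 stops there are 4!/2 = 12 distinct round trips (a route and its reverse cost the same).
D-F-C-T-X-D: 20+23+17+3+11 = 74
D-F-C-X-T-D: 20+23+14+3+14 = 74
D-F-T-C-X-D: 20+12+17+14+11 = 74
D-F-T-X-C-D: 20+12+3+14+25 = 74
D-F-X-C-T-D: 20+9+14+17+14 = 74
D-F-X-T-C-D: 20+9+3+17+25 = 74
D-C-F-T-X-D: 25+23+12+3+11 = 74
D-C-F-X-T-D: 25+23+9+3+14 = 74
D-C-T-F-X-D: 25+17+12+9+11 = 74
D-C-X-F-T-D: 25+14+9+12+14 = 74
D-T-F-C-X-D: 14+12+23+14+11 = 74
D-T-C-F-X-D: 14+17+23+9+11 = 74
The minimum is 74.
One optimal route: D → F → C → T → X → D (or its reverse).

74 blocks — the shortest possible round trip.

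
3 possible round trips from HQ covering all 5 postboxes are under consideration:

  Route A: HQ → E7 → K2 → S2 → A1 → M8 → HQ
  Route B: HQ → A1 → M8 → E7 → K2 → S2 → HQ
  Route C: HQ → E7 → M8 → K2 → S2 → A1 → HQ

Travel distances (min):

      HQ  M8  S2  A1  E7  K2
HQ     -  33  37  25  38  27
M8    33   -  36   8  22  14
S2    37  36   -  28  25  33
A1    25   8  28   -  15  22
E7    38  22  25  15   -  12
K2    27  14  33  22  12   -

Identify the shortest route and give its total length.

Shortest is Route B, total 137 min.

Route A: 38 + 12 + 33 + 28 + 8 + 33 = 152
Route B: 25 + 8 + 22 + 12 + 33 + 37 = 137
Route C: 38 + 22 + 14 + 33 + 28 + 25 = 160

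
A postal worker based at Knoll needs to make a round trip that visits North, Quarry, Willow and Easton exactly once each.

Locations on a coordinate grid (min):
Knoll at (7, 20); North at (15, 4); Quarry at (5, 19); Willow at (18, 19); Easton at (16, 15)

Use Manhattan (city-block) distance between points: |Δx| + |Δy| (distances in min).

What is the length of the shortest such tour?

58 min — the shortest possible round trip.

Knoll - North - Quarry - Willow - Easton - Knoll: 24+25+13+6+14 = 82
Knoll - North - Quarry - Easton - Willow - Knoll: 24+25+15+6+12 = 82
Knoll - North - Willow - Quarry - Easton - Knoll: 24+18+13+15+14 = 84
Knoll - North - Willow - Easton - Quarry - Knoll: 24+18+6+15+3 = 66
Knoll - North - Easton - Quarry - Willow - Knoll: 24+12+15+13+12 = 76
Knoll - North - Easton - Willow - Quarry - Knoll: 24+12+6+13+3 = 58
Knoll - Quarry - North - Willow - Easton - Knoll: 3+25+18+6+14 = 66
Knoll - Quarry - North - Easton - Willow - Knoll: 3+25+12+6+12 = 58
Knoll - Quarry - Willow - North - Easton - Knoll: 3+13+18+12+14 = 60
Knoll - Quarry - Easton - North - Willow - Knoll: 3+15+12+18+12 = 60
Knoll - Willow - North - Quarry - Easton - Knoll: 12+18+25+15+14 = 84
Knoll - Willow - Quarry - North - Easton - Knoll: 12+13+25+12+14 = 76
The minimum is 58.
One optimal route: Knoll → North → Easton → Willow → Quarry → Knoll (or its reverse).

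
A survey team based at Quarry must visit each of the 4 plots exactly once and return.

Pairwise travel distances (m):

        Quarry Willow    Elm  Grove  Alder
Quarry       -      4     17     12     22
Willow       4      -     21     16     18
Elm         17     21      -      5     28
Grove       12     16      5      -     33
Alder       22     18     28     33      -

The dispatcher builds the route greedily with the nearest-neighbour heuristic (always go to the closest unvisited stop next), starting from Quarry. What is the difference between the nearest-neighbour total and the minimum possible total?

The nearest-neighbour route is 8 m longer than optimal.

From Quarry: Willow=4, Grove=12, Elm=17, Alder=22 → choose Willow (4).
From Willow: Grove=16, Alder=18, Elm=21 → choose Grove (16).
From Grove: Elm=5, Alder=33 → choose Elm (5).
From Elm: Alder=28 → choose Alder (28).
NN route Quarry → Willow → Grove → Elm → Alder → Quarry costs 75.
Optimal: Quarry → Willow → Alder → Elm → Grove → Quarry costs 67 (by enumerating all 12 distinct tours).
Excess = 75 − 67 = 8.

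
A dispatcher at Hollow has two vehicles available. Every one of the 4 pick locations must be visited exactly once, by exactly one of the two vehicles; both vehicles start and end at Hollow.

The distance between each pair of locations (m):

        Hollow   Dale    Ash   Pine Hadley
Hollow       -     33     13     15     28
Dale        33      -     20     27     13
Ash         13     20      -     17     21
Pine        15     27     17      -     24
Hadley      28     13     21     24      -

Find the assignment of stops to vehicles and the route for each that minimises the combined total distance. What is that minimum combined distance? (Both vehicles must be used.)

Minimum combined distance: 104 m.

Try each way of splitting the stops between the two vehicles (each non-empty) and, for each split, find the best tour for each vehicle:
  {Dale} + {Ash, Pine, Hadley}: 66 + 73 = 139
  {Ash} + {Dale, Pine, Hadley}: 26 + 83 = 109
  {Dale, Ash} + {Pine, Hadley}: 66 + 67 = 133
  {Pine} + {Dale, Ash, Hadley}: 30 + 74 = 104
  {Dale, Pine} + {Ash, Hadley}: 75 + 62 = 137
  {Ash, Pine} + {Dale, Hadley}: 45 + 74 = 119
  … (7 splits in total)
Best: vehicle 1 Hollow → Pine → Hollow = 30; vehicle 2 Hollow → Ash → Dale → Hadley → Hollow = 74; combined 104.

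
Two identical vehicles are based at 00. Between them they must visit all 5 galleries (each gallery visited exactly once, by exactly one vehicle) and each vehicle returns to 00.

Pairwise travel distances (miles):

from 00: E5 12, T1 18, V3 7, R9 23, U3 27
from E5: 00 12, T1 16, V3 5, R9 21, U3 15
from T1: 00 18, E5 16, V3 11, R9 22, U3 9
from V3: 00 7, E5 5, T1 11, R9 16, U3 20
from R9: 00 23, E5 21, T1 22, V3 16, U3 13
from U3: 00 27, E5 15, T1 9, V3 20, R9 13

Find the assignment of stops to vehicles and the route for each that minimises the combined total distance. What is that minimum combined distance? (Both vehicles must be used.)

There are 2^4 − 1 = 15 ways to divide the 5 stops into two non-empty groups. For each, the best each vehicle can do is its own shortest tour through its group:
  {E5} + {T1, V3, R9, U3}: 24 + 63 = 87
  {T1} + {E5, V3, R9, U3}: 36 + 63 = 99
  {E5, T1} + {V3, R9, U3}: 46 + 63 = 109
  {V3} + {E5, T1, R9, U3}: 14 + 73 = 87
  {E5, V3} + {T1, R9, U3}: 24 + 63 = 87
  {T1, V3} + {E5, R9, U3}: 36 + 63 = 99
  … (15 splits in total)
Best: vehicle 1 00 → E5 → 00 = 24; vehicle 2 00 → T1 → U3 → R9 → V3 → 00 = 63; combined 87.

87 miles — the smallest possible combined total.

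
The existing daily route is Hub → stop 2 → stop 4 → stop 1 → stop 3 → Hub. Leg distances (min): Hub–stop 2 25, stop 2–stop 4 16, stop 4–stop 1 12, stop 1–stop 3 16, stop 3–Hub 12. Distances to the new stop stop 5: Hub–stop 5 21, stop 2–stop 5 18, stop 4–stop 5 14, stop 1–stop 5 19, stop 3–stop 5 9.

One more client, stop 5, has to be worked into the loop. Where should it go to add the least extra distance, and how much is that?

+12 min — insert stop 5 between stop 1 and stop 3.

Insertion cost between consecutive stops i–j is d(i,stop 5) + d(stop 5,j) − d(i,j):
  between Hub and stop 2: 21 + 18 − 25 = 14
  between stop 2 and stop 4: 18 + 14 − 16 = 16
  between stop 4 and stop 1: 14 + 19 − 12 = 21
  between stop 1 and stop 3: 19 + 9 − 16 = 12
  between stop 3 and Hub: 9 + 21 − 12 = 18
Cheapest insertion is between stop 1 and stop 3, adding 12.
New total = 81 + 12 = 93.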